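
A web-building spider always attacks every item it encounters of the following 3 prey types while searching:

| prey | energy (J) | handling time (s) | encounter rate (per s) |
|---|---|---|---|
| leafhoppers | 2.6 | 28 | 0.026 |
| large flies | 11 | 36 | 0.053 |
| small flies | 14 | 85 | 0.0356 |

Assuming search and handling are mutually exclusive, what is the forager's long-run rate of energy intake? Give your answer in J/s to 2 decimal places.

R = Σλ_iE_i / (1 + Σλ_ih_i)
Numerator: 0.026×2.6 + 0.053×11 + 0.0356×14 = 1.149
Denominator: 1 + 0.026×28 + 0.053×36 + 0.0356×85 = 6.662
R = 1.149/6.662 = 0.1725 J/s

0.17 J/s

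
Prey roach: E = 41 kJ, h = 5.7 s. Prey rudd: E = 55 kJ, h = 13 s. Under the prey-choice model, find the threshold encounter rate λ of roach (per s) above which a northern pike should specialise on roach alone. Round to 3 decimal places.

The zero-one rule: include rudd iff E₂/h₂ > λE₁/(1+λh₁). Equality gives the switch point.
λE₁h₂ = E₂ + λE₂h₁ ⇒ λ = E₂/(E₁h₂ − E₂h₁) = 55/(533 − 313.5) = 0.2506 per s.

0.251 per s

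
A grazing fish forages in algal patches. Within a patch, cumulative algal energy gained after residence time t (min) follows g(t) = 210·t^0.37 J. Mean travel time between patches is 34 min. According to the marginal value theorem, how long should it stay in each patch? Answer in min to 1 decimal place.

By the marginal value theorem, leave when the instantaneous gain rate g'(t) equals the habitat-wide average g(t)/(T + t).
g'(t) = 0.37·210·t^-0.63. Setting 0.37·210·t^-0.63 = 210·t^0.37/(34+t) gives 0.37(34+t) = t, so 0.63·t = 0.37×34.
t* = 0.37×34/0.63 = 19.97 min.

20.0 min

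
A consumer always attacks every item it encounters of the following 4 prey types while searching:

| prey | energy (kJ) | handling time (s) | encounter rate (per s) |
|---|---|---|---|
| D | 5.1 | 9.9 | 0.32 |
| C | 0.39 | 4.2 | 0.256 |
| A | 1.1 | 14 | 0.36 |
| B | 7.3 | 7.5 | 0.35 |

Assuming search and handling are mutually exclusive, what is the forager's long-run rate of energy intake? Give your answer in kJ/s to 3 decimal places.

0.363 kJ/s

Energy encountered per unit search time: 0.32×5.1 + 0.256×0.39 + 0.36×1.1 + 0.35×7.3 = 4.683 kJ/s.
Handling time per unit search time: 0.32×9.9 + 0.256×4.2 + 0.36×14 + 0.35×7.5 = 11.91.
Rate = 4.683/(1 + 11.91) = 0.3628 kJ/s.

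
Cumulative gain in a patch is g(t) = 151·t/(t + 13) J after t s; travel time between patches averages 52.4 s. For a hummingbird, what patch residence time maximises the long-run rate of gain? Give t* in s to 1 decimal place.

26.1 s

By the marginal value theorem, leave when the instantaneous gain rate g'(t) equals the habitat-wide average g(t)/(T + t).
g'(t) = 151·13/(t + 13)². Setting 151·13/(t+13)² = 151t/[(t+13)(52.4+t)] gives 13(52.4+t) = t(t+13), so t² = 13×52.4 = 681.2.
t* = √681.2 = 26.1 s.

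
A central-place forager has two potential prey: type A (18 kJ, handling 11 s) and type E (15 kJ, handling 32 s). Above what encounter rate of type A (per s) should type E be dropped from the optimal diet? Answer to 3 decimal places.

Drop type E once their profitability E₂/h₂ falls below the rate achievable on type A alone: E₂/h₂ = λE₁/(1 + λh₁).
Solve for λ: λE₁h₂ = E₂(1 + λh₁) → λ(E₁h₂ − E₂h₁) = E₂ → λ = E₂/(E₁h₂ − E₂h₁).
λ = 15/(18×32 − 15×11) = 15/411 = 0.0365 per s.

0.036 per s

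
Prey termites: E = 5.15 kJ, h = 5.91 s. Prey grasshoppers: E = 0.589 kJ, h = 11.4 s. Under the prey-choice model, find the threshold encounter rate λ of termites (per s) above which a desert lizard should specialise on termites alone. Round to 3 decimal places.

The zero-one rule: include grasshoppers iff E₂/h₂ > λE₁/(1+λh₁). Equality gives the switch point.
λE₁h₂ = E₂ + λE₂h₁ ⇒ λ = E₂/(E₁h₂ − E₂h₁) = 0.589/(58.71 − 3.481) = 0.01066 per s.

0.011 per s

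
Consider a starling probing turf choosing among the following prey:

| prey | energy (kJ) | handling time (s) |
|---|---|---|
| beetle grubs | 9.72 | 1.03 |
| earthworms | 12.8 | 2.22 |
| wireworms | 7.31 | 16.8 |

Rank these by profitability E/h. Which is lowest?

wireworms

In descending order of E/h:
beetle grubs: 9.72/1.03 = 9.44 kJ/s
earthworms: 12.8/2.22 = 5.77 kJ/s
wireworms: 7.31/16.8 = 0.435 kJ/s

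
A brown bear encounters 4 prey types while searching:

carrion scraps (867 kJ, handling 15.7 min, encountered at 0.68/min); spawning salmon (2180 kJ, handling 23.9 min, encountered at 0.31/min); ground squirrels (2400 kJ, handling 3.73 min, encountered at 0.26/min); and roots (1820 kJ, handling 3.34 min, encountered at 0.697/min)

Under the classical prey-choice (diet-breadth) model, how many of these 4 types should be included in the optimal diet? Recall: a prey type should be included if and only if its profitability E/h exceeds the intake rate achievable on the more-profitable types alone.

2

E/h in descending order: ground squirrels 643, roots 545, spawning salmon 91.2, carrion scraps 55.2 kJ/min. The optimal diet is the largest prefix of this list for which every included type satisfies E_i/h_i > R on the types above it.
Rate on top 1: 316.8. roots: 545 > 316.8 → include.
Rate on top 2: 440.4. spawning salmon: 91.2 < 440.4 → exclude; stop.
Optimal diet: ground squirrels, roots — 2 of 4 types.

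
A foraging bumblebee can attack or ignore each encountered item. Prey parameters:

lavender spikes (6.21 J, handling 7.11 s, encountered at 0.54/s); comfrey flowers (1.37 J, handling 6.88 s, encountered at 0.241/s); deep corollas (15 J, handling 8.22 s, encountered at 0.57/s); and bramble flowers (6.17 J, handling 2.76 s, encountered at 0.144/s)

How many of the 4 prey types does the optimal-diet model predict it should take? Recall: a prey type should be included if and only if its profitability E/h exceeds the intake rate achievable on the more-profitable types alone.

E/h in descending order: bramble flowers 2.24, deep corollas 1.82, lavender spikes 0.873, comfrey flowers 0.199 J/s. The optimal diet is the largest prefix of this list for which every included type satisfies E_i/h_i > R on the types above it.
Rate on top 1: 0.6358. deep corollas: 1.82 > 0.6358 → include.
Rate on top 2: 1.552. lavender spikes: 0.873 < 1.552 → exclude; stop.
Optimal diet: bramble flowers, deep corollas — 2 of 4 types.

2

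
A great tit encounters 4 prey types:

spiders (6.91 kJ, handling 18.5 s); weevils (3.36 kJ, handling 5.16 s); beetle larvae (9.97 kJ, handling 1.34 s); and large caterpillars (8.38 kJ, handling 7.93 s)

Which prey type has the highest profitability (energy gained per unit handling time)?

Profitability E/h (kJ/s): spiders = 6.91/18.5 = 0.374, weevils = 3.36/5.16 = 0.651, beetle larvae = 9.97/1.34 = 7.44, large caterpillars = 8.38/7.93 = 1.06.
Ranked: beetle larvae > large caterpillars > weevils > spiders.

beetle larvae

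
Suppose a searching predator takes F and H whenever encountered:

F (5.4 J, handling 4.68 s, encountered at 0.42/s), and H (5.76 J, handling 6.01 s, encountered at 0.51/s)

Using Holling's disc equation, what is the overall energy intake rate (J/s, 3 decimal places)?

Energy encountered per unit search time: 0.42×5.4 + 0.51×5.76 = 5.206 J/s.
Handling time per unit search time: 0.42×4.68 + 0.51×6.01 = 5.031.
Rate = 5.206/(1 + 5.031) = 0.8632 J/s.

0.863 J/s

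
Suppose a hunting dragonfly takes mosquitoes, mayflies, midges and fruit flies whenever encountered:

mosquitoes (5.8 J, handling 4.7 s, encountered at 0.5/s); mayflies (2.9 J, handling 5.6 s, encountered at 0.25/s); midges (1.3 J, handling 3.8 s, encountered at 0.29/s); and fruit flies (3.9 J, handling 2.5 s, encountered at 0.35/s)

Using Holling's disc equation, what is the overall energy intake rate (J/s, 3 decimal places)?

0.798 J/s

R = Σλ_iE_i / (1 + Σλ_ih_i)
Numerator: 0.5×5.8 + 0.25×2.9 + 0.29×1.3 + 0.35×3.9 = 5.367
Denominator: 1 + 0.5×4.7 + 0.25×5.6 + 0.29×3.8 + 0.35×2.5 = 6.727
R = 5.367/6.727 = 0.7978 J/s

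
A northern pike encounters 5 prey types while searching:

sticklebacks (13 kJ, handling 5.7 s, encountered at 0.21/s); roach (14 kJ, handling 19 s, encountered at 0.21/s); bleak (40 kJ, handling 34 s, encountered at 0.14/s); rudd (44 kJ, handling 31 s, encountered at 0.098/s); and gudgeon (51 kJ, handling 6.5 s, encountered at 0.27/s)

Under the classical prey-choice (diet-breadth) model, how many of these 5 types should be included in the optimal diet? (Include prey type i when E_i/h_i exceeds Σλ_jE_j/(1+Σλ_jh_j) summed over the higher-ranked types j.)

Rank by E/h (kJ/s): gudgeon 7.85, sticklebacks 2.28, rudd 1.42, bleak 1.18, roach 0.737. Include each in turn until the next type's E/h falls below the running intake rate.
Rate on top 1: 4.998. sticklebacks: 2.28 < 4.998 → exclude; stop.
Optimal diet: gudgeon — 1 of 5 types.

1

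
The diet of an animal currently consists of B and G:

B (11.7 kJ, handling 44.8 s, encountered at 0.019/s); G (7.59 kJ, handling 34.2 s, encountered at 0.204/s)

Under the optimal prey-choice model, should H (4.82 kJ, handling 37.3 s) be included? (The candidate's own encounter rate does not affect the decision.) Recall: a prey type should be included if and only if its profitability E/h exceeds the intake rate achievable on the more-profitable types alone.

No

Intake rate on the current diet: R = (0.019×11.7 + 0.204×7.59) / (1 + 0.019×44.8 + 0.204×34.2) = 1.771/8.828 = 0.2006 kJ/s.
Profitability of H: 4.82/37.3 = 0.1292 kJ/s.
0.1292 < 0.2006, so adding H would lower the average — exclude it.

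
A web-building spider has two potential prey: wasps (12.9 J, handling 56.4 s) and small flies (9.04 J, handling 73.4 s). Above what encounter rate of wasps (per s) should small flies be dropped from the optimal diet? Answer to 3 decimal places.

The zero-one rule: include small flies iff E₂/h₂ > λE₁/(1+λh₁). Equality gives the switch point.
λE₁h₂ = E₂ + λE₂h₁ ⇒ λ = E₂/(E₁h₂ − E₂h₁) = 9.04/(946.9 − 509.9) = 0.02069 per s.

0.021 per s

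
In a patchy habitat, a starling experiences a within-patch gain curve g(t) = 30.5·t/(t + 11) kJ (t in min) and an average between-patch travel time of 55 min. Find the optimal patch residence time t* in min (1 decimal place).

24.6 min

Maximise g(t)/(T+t): set derivative to zero → g'(t)(T+t) = g(t).
g'(t) = 30.5·11/(t + 11)². Setting 30.5·11/(t+11)² = 30.5t/[(t+11)(55+t)] gives 11(55+t) = t(t+11), so t² = 11×55 = 605.
t* = √605 = 24.6 min.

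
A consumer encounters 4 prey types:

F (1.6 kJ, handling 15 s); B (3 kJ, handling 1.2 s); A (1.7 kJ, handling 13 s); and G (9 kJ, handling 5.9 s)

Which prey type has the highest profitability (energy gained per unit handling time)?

Profitability E/h (kJ/s): F = 1.6/15 = 0.107, B = 3/1.2 = 2.5, A = 1.7/13 = 0.131, G = 9/5.9 = 1.53.
Ranked: B > G > A > F.

B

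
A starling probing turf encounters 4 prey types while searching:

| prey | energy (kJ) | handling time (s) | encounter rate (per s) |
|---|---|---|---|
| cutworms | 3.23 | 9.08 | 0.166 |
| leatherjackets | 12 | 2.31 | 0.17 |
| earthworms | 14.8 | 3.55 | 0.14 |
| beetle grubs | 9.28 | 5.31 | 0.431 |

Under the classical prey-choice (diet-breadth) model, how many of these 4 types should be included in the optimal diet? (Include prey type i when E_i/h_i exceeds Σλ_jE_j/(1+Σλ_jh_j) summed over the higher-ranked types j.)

2

Rank by E/h (kJ/s): leatherjackets 5.19, earthworms 4.17, beetle grubs 1.75, cutworms 0.356. Include each in turn until the next type's E/h falls below the running intake rate.
Rate on top 1: 1.465. earthworms: 4.17 > 1.465 → include.
Rate on top 2: 2.176. beetle grubs: 1.75 < 2.176 → exclude; stop.
Optimal diet: leatherjackets, earthworms — 2 of 4 types.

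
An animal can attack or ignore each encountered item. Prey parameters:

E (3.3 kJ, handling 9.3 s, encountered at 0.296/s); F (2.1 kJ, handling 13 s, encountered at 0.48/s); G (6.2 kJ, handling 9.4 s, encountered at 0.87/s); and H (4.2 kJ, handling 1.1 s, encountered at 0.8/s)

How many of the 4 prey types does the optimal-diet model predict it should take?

1

Profitabilities (E/h, kJ/s): H 3.82, G 0.66, E 0.355, F 0.162. Add prey in this order while the next type's profitability exceeds the intake rate on those already taken.
Rate on top 1: 1.787. G: 0.66 < 1.787 → exclude; stop.
Optimal diet: H — 1 of 4 types.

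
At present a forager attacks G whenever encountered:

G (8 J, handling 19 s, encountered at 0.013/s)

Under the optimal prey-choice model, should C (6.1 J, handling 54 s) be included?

Intake rate on the current diet: R = (0.013×8) / (1 + 0.013×19) = 0.104/1.247 = 0.0834 J/s.
C: E/h = 6.1/54 = 0.113 J/s.
Since 0.113 > R, including C increases the long-run rate.

Yes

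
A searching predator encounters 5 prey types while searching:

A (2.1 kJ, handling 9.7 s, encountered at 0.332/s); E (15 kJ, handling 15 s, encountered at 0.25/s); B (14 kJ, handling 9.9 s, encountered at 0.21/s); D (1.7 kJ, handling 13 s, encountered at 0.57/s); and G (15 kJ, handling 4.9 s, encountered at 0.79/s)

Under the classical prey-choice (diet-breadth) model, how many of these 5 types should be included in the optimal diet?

E/h in descending order: G 3.06, B 1.41, E 1, A 0.216, D 0.131 kJ/s. The optimal diet is the largest prefix of this list for which every included type satisfies E_i/h_i > R on the types above it.
Rate on top 1: 2.433. B: 1.41 < 2.433 → exclude; stop.
Optimal diet: G — 1 of 5 types.

1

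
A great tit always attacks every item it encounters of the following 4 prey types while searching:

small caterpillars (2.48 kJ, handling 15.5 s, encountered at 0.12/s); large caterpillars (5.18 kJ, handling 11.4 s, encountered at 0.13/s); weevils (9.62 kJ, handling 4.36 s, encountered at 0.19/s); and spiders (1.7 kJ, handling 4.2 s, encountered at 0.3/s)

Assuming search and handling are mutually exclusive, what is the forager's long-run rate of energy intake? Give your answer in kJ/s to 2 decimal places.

R = Σλ_iE_i / (1 + Σλ_ih_i)
Numerator: 0.12×2.48 + 0.13×5.18 + 0.19×9.62 + 0.3×1.7 = 3.309
Denominator: 1 + 0.12×15.5 + 0.13×11.4 + 0.19×4.36 + 0.3×4.2 = 6.43
R = 3.309/6.43 = 0.5146 kJ/s

0.51 kJ/s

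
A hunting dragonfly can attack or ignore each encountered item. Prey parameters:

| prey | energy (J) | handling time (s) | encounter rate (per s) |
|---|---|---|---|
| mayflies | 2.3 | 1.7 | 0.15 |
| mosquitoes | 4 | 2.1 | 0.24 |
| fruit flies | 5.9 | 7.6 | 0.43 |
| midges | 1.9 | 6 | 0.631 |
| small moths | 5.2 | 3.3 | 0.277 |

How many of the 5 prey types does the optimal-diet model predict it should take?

3

Rank by E/h (J/s): mosquitoes 1.9, small moths 1.58, mayflies 1.35, fruit flies 0.776, midges 0.317. Include each in turn until the next type's E/h falls below the running intake rate.
Rate on top 1: 0.6383. small moths: 1.58 > 0.6383 → include.
Rate on top 2: 0.9927. mayflies: 1.35 > 0.9927 → include.
Rate on top 3: 1.027. fruit flies: 0.776 < 1.027 → exclude; stop.
Optimal diet: mosquitoes, small moths, mayflies — 3 of 5 types.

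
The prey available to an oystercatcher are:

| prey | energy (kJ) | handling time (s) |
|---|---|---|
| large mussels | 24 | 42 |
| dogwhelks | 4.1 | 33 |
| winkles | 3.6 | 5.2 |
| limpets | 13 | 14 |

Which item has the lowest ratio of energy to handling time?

dogwhelks

In descending order of E/h:
limpets: 13/14 = 0.929 kJ/s
winkles: 3.6/5.2 = 0.692 kJ/s
large mussels: 24/42 = 0.571 kJ/s
dogwhelks: 4.1/33 = 0.124 kJ/s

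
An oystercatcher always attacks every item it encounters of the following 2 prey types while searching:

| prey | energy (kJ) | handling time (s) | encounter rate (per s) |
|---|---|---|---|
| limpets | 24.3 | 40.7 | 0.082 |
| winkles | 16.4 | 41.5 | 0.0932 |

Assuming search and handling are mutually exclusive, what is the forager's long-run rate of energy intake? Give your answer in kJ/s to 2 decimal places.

0.43 kJ/s

R = (0.082×24.3 + 0.0932×16.4) / (1 + 0.082×40.7 + 0.0932×41.5) = 3.521/8.205 = 0.4291 kJ/s.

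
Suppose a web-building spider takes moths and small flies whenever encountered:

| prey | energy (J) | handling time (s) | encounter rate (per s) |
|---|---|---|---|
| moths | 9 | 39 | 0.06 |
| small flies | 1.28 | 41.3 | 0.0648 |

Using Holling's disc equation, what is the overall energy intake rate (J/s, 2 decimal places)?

0.10 J/s

R = (0.06×9 + 0.0648×1.28) / (1 + 0.06×39 + 0.0648×41.3) = 0.6229/6.016 = 0.1035 J/s.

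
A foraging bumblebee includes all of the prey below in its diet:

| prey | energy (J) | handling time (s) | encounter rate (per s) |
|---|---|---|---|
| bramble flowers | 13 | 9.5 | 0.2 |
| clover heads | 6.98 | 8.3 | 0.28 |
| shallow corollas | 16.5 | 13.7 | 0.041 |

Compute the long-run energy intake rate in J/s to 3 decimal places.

R = Σλ_iE_i / (1 + Σλ_ih_i)
Numerator: 0.2×13 + 0.28×6.98 + 0.041×16.5 = 5.231
Denominator: 1 + 0.2×9.5 + 0.28×8.3 + 0.041×13.7 = 5.786
R = 5.231/5.786 = 0.9041 J/s

0.904 J/s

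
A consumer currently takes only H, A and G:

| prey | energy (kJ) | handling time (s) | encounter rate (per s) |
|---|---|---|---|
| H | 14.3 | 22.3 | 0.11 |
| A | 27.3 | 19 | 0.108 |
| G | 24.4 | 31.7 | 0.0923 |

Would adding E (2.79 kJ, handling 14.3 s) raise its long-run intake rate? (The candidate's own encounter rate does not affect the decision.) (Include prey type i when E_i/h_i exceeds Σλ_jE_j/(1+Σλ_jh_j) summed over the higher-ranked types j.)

No

Current rate: (0.11×14.3 + 0.108×27.3 + 0.0923×24.4)/(1 + 0.11×22.3 + 0.108×19 + 0.0923×31.7) = 0.8034 kJ/s.
Profitability of E: 2.79/14.3 = 0.1951 kJ/s.
Since 0.1951 < R, time spent handling E is better spent searching.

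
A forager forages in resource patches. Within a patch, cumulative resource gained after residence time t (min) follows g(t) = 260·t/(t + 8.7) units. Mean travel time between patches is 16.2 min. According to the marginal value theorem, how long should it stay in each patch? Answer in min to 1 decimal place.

11.9 min

Maximise g(t)/(T+t): set derivative to zero → g'(t)(T+t) = g(t).
g'(t) = 260·8.7/(t + 8.7)². Setting 260·8.7/(t+8.7)² = 260t/[(t+8.7)(16.2+t)] gives 8.7(16.2+t) = t(t+8.7), so t² = 8.7×16.2 = 140.9.
t* = √140.9 = 11.87 min.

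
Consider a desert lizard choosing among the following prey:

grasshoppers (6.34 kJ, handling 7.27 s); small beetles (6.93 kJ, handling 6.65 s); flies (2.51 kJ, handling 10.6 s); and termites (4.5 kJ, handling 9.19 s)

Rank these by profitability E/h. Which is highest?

small beetles

In descending order of E/h:
small beetles: 6.93/6.65 = 1.04 kJ/s
grasshoppers: 6.34/7.27 = 0.872 kJ/s
termites: 4.5/9.19 = 0.49 kJ/s
flies: 2.51/10.6 = 0.237 kJ/s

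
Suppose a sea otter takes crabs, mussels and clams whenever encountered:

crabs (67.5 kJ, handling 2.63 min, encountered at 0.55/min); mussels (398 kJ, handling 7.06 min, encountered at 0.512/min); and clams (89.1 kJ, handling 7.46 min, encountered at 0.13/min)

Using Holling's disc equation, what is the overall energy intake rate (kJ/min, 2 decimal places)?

35.91 kJ/min

R = (0.55×67.5 + 0.512×398 + 0.13×89.1) / (1 + 0.55×2.63 + 0.512×7.06 + 0.13×7.46) = 252.5/7.031 = 35.91 kJ/min.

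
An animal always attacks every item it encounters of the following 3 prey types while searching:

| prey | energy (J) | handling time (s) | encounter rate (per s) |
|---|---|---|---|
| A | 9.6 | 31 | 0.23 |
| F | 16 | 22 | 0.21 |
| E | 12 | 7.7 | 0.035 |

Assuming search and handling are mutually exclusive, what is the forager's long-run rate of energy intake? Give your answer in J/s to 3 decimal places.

0.460 J/s

Energy encountered per unit search time: 0.23×9.6 + 0.21×16 + 0.035×12 = 5.988 J/s.
Handling time per unit search time: 0.23×31 + 0.21×22 + 0.035×7.7 = 12.02.
Rate = 5.988/(1 + 12.02) = 0.4599 J/s.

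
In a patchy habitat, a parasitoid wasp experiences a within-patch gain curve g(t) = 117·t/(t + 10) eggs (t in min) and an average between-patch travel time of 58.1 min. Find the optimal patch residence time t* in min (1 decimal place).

24.1 min

Maximise g(t)/(T+t): set derivative to zero → g'(t)(T+t) = g(t).
g'(t) = 117·10/(t + 10)². Setting 117·10/(t+10)² = 117t/[(t+10)(58.1+t)] gives 10(58.1+t) = t(t+10), so t² = 10×58.1 = 581.
t* = √581 = 24.1 min.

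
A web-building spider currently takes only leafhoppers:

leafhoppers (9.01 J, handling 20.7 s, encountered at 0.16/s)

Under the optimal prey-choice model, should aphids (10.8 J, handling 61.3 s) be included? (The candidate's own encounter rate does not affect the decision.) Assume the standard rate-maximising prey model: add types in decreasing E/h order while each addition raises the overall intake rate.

Intake rate on the current diet: R = (0.16×9.01) / (1 + 0.16×20.7) = 1.442/4.312 = 0.3343 J/s.
aphids: E/h = 10.8/61.3 = 0.1762 J/s.
0.1762 < 0.3343, so adding aphids would lower the average — exclude it.

No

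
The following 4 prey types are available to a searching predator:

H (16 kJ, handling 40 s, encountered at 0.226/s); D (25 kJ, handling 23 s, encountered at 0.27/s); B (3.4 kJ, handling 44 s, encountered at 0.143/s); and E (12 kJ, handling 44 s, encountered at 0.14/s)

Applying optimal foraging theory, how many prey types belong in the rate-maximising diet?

Rank by E/h (kJ/s): D 1.09, H 0.4, E 0.273, B 0.0773. Include each in turn until the next type's E/h falls below the running intake rate.
Rate on top 1: 0.9362. H: 0.4 < 0.9362 → exclude; stop.
Optimal diet: D — 1 of 4 types.

1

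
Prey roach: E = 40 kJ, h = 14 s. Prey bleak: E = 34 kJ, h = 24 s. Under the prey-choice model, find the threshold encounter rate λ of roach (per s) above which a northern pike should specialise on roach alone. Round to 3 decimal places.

0.070 per s

At the threshold, the rate on roach alone equals the profitability of bleak: λ·40/(1 + λ·14) = 34/24 = 1.417.
Rearranging, λ(40 − 1.417×14) = 1.417, so λ = 1.417/20.17 = 0.07025 per s.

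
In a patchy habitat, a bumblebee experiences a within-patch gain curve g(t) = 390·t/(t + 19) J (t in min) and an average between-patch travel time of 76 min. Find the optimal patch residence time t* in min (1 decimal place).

Maximise g(t)/(T+t): set derivative to zero → g'(t)(T+t) = g(t).
g'(t) = 390·19/(t + 19)². Setting 390·19/(t+19)² = 390t/[(t+19)(76+t)] gives 19(76+t) = t(t+19), so t² = 19×76 = 1444.
t* = √1444 = 38 min.

38.0 min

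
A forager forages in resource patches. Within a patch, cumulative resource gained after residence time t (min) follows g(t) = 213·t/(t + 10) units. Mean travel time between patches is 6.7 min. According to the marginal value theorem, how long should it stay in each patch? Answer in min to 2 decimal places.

By the marginal value theorem, leave when the instantaneous gain rate g'(t) equals the habitat-wide average g(t)/(T + t).
g'(t) = 213·10/(t + 10)². Setting 213·10/(t+10)² = 213t/[(t+10)(6.7+t)] gives 10(6.7+t) = t(t+10), so t² = 10×6.7 = 67.
t* = √67 = 8.185 min.

8.19 min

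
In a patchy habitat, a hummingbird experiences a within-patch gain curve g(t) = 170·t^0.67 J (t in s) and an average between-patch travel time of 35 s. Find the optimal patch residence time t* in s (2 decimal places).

Optimal t* satisfies g'(t*) = g(t*)/(T + t*).
g'(t) = 0.67·170·t^-0.33. Setting 0.67·170·t^-0.33 = 170·t^0.67/(35+t) gives 0.67(35+t) = t, so 0.33·t = 0.67×35.
t* = 0.67×35/0.33 = 71.06 s.

71.06 s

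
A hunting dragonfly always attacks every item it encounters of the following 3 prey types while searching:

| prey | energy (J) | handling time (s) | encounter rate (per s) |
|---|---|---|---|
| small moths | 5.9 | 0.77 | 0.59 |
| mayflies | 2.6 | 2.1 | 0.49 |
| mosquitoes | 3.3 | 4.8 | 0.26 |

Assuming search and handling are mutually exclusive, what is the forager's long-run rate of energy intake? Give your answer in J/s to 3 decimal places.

1.504 J/s

R = Σλ_iE_i / (1 + Σλ_ih_i)
Numerator: 0.59×5.9 + 0.49×2.6 + 0.26×3.3 = 5.613
Denominator: 1 + 0.59×0.77 + 0.49×2.1 + 0.26×4.8 = 3.731
R = 5.613/3.731 = 1.504 J/s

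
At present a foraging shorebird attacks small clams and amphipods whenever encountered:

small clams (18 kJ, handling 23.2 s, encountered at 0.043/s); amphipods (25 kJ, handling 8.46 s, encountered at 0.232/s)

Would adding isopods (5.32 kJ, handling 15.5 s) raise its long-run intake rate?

No

Intake rate on the current diet: R = (0.043×18 + 0.232×25) / (1 + 0.043×23.2 + 0.232×8.46) = 6.574/3.96 = 1.66 kJ/s.
Profitability of isopods: 5.32/15.5 = 0.3432 kJ/s.
Since 0.3432 < R, time spent handling isopods is better spent searching.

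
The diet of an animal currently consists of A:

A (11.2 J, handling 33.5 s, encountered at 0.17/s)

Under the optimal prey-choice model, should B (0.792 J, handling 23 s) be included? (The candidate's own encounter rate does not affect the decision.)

Current rate: (0.17×11.2)/(1 + 0.17×33.5) = 0.2844 J/s.
B: E/h = 0.792/23 = 0.03443 J/s.
0.03443 < 0.2844, so adding B would lower the average — exclude it.

No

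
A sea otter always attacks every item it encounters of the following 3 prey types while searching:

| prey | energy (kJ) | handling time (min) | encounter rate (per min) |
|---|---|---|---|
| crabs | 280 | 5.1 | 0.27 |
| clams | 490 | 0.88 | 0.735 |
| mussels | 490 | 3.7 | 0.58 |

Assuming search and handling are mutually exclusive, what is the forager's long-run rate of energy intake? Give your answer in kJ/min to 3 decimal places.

139.261 kJ/min

R = (0.27×280 + 0.735×490 + 0.58×490) / (1 + 0.27×5.1 + 0.735×0.88 + 0.58×3.7) = 719.9/5.17 = 139.3 kJ/min.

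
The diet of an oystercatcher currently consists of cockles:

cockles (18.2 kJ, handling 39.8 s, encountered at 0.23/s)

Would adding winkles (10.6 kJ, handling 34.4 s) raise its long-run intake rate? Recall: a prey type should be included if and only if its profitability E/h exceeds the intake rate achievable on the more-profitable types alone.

Intake rate on the current diet: R = (0.23×18.2) / (1 + 0.23×39.8) = 4.186/10.15 = 0.4123 kJ/s.
winkles: E/h = 10.6/34.4 = 0.3081 kJ/s.
Since 0.3081 < R, time spent handling winkles is better spent searching.

No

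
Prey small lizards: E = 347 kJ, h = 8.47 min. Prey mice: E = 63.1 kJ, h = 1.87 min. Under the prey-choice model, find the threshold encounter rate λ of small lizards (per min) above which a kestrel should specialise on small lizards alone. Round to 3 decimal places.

0.551 per min

At the threshold, the rate on small lizards alone equals the profitability of mice: λ·347/(1 + λ·8.47) = 63.1/1.87 = 33.74.
Rearranging, λ(347 − 33.74×8.47) = 33.74, so λ = 33.74/61.19 = 0.5514 per min.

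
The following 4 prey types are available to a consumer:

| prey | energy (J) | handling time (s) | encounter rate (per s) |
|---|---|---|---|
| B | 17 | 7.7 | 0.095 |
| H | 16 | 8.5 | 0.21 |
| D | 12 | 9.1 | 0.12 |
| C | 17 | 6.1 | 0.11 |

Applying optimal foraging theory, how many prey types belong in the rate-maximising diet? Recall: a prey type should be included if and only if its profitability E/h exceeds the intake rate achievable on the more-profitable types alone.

3

Rank by E/h (J/s): C 2.79, B 2.21, H 1.88, D 1.32. Include each in turn until the next type's E/h falls below the running intake rate.
Rate on top 1: 1.119. B: 2.21 > 1.119 → include.
Rate on top 2: 1.451. H: 1.88 > 1.451 → include.
Rate on top 3: 1.635. D: 1.32 < 1.635 → exclude; stop.
Optimal diet: C, B, H — 3 of 4 types.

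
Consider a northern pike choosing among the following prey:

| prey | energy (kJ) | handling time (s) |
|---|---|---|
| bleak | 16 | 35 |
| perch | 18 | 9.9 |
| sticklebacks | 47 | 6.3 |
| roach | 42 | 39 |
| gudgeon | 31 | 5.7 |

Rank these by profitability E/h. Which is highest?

sticklebacks

Profitability E/h (kJ/s): bleak = 16/35 = 0.457, perch = 18/9.9 = 1.82, sticklebacks = 47/6.3 = 7.46, roach = 42/39 = 1.08, gudgeon = 31/5.7 = 5.44.
Ranked: sticklebacks > gudgeon > perch > roach > bleak.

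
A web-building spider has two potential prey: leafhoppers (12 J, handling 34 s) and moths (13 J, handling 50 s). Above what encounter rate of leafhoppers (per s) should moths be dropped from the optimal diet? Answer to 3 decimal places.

At the threshold, the rate on leafhoppers alone equals the profitability of moths: λ·12/(1 + λ·34) = 13/50 = 0.26.
Rearranging, λ(12 − 0.26×34) = 0.26, so λ = 0.26/3.16 = 0.08228 per s.

0.082 per s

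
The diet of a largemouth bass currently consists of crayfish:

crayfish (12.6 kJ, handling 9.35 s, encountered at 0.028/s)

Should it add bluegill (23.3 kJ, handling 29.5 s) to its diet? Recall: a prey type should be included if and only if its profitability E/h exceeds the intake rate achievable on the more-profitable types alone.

Yes

On crayfish alone, R = ΣλE/(1+Σλh) = 0.3528/1.262 = 0.2796 kJ/s.
bluegill: E/h = 23.3/29.5 = 0.7898 kJ/s.
Since 0.7898 > R, including bluegill increases the long-run rate.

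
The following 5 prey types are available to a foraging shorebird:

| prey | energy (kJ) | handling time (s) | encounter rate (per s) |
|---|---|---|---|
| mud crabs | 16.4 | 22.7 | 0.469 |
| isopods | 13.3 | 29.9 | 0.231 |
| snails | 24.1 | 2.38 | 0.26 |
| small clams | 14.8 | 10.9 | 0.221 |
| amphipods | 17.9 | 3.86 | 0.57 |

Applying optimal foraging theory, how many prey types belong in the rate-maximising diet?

E/h in descending order: snails 10.1, amphipods 4.64, small clams 1.36, mud crabs 0.722, isopods 0.445 kJ/s. The optimal diet is the largest prefix of this list for which every included type satisfies E_i/h_i > R on the types above it.
Rate on top 1: 3.871. amphipods: 4.64 > 3.871 → include.
Rate on top 2: 4.312. small clams: 1.36 < 4.312 → exclude; stop.
Optimal diet: snails, amphipods — 2 of 5 types.

2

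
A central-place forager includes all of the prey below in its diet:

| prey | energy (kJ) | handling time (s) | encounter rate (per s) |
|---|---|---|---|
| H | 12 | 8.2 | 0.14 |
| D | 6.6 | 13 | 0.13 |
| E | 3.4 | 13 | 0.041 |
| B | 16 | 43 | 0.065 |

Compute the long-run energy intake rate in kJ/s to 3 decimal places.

0.519 kJ/s

R = Σλ_iE_i / (1 + Σλ_ih_i)
Numerator: 0.14×12 + 0.13×6.6 + 0.041×3.4 + 0.065×16 = 3.717
Denominator: 1 + 0.14×8.2 + 0.13×13 + 0.041×13 + 0.065×43 = 7.166
R = 3.717/7.166 = 0.5188 kJ/s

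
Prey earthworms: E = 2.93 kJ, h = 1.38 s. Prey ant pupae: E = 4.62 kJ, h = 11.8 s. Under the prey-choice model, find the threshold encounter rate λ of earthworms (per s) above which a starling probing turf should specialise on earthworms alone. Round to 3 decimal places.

0.164 per s

Drop ant pupae once their profitability E₂/h₂ falls below the rate achievable on earthworms alone: E₂/h₂ = λE₁/(1 + λh₁).
Solve for λ: λE₁h₂ = E₂(1 + λh₁) → λ(E₁h₂ − E₂h₁) = E₂ → λ = E₂/(E₁h₂ − E₂h₁).
λ = 4.62/(2.93×11.8 − 4.62×1.38) = 4.62/28.2 = 0.1638 per s.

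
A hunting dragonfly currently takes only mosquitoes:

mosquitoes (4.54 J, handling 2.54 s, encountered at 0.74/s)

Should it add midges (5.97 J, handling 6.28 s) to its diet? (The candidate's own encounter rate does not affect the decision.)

Current rate: (0.74×4.54)/(1 + 0.74×2.54) = 1.167 J/s.
Profitability of midges: 5.97/6.28 = 0.9506 J/s.
0.9506 < 1.167, so adding midges would lower the average — exclude it.

No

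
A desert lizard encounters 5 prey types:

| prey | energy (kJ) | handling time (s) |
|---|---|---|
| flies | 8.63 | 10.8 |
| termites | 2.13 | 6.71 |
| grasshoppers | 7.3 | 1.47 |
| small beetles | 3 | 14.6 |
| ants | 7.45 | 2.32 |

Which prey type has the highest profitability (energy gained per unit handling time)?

Profitability E/h (kJ/s): flies = 8.63/10.8 = 0.799, termites = 2.13/6.71 = 0.317, grasshoppers = 7.3/1.47 = 4.97, small beetles = 3/14.6 = 0.205, ants = 7.45/2.32 = 3.21.
Ranked: grasshoppers > ants > flies > termites > small beetles.

grasshoppers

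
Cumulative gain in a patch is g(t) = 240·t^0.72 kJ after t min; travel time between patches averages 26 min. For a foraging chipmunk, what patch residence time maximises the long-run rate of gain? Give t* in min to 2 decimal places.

66.86 min

Maximise g(t)/(T+t): set derivative to zero → g'(t)(T+t) = g(t).
g'(t) = 0.72·240·t^-0.28. Setting 0.72·240·t^-0.28 = 240·t^0.72/(26+t) gives 0.72(26+t) = t, so 0.28·t = 0.72×26.
t* = 0.72×26/0.28 = 66.86 min.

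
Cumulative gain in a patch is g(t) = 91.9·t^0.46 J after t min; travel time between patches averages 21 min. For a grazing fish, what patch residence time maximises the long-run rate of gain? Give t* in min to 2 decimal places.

Maximise g(t)/(T+t): set derivative to zero → g'(t)(T+t) = g(t).
g'(t) = 0.46·91.9·t^-0.54. Setting 0.46·91.9·t^-0.54 = 91.9·t^0.46/(21+t) gives 0.46(21+t) = t, so 0.54·t = 0.46×21.
t* = 0.46×21/0.54 = 17.89 min.

17.89 min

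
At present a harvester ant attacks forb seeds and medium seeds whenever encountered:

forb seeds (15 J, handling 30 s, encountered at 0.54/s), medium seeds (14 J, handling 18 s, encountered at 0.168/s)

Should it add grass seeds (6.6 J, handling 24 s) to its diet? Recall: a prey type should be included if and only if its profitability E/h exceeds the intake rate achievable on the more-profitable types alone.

On forb seeds and medium seeds alone, R = ΣλE/(1+Σλh) = 10.45/20.22 = 0.5168 J/s.
grass seeds: E/h = 6.6/24 = 0.275 J/s.
0.275 < 0.5168, so adding grass seeds would lower the average — exclude it.

No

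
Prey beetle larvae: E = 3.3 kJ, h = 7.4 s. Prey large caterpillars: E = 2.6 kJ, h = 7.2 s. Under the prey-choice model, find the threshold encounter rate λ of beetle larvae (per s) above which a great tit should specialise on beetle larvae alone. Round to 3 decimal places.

Drop large caterpillars once their profitability E₂/h₂ falls below the rate achievable on beetle larvae alone: E₂/h₂ = λE₁/(1 + λh₁).
Solve for λ: λE₁h₂ = E₂(1 + λh₁) → λ(E₁h₂ − E₂h₁) = E₂ → λ = E₂/(E₁h₂ − E₂h₁).
λ = 2.6/(3.3×7.2 − 2.6×7.4) = 2.6/4.52 = 0.5752 per s.

0.575 per s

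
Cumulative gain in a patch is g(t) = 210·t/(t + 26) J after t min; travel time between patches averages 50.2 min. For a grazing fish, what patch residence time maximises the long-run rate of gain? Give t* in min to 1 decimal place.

36.1 min

Optimal t* satisfies g'(t*) = g(t*)/(T + t*).
g'(t) = 210·26/(t + 26)². Setting 210·26/(t+26)² = 210t/[(t+26)(50.2+t)] gives 26(50.2+t) = t(t+26), so t² = 26×50.2 = 1305.
t* = √1305 = 36.13 min.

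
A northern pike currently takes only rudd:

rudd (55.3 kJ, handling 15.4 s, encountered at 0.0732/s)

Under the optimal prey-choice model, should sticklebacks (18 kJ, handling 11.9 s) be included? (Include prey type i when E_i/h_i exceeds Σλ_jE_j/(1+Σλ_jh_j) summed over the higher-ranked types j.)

No

Current rate: (0.0732×55.3)/(1 + 0.0732×15.4) = 1.903 kJ/s.
Profitability of sticklebacks: 18/11.9 = 1.513 kJ/s.
1.513 < 1.903, so adding sticklebacks would lower the average — exclude it.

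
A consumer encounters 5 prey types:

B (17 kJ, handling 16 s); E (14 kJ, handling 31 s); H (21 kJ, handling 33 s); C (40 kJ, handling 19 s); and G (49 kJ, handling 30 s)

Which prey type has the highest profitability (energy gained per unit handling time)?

Profitability E/h (kJ/s): B = 17/16 = 1.06, E = 14/31 = 0.452, H = 21/33 = 0.636, C = 40/19 = 2.11, G = 49/30 = 1.63.
Ranked: C > G > B > H > E.

C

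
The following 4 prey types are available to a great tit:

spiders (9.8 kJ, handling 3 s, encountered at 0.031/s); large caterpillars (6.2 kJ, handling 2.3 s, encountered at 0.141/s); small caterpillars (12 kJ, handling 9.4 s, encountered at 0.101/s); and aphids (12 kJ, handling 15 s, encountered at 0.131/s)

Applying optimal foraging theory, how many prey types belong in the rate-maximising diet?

3

Profitabilities (E/h, kJ/s): spiders 3.27, large caterpillars 2.7, small caterpillars 1.28, aphids 0.8. Add prey in this order while the next type's profitability exceeds the intake rate on those already taken.
Rate on top 1: 0.278. large caterpillars: 2.7 > 0.278 → include.
Rate on top 2: 0.8312. small caterpillars: 1.28 > 0.8312 → include.
Rate on top 3: 1.01. aphids: 0.8 < 1.01 → exclude; stop.
Optimal diet: spiders, large caterpillars, small caterpillars — 3 of 4 types.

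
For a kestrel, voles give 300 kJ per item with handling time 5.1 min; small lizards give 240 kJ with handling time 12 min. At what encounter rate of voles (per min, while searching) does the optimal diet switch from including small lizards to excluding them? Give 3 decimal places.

At the threshold, the rate on voles alone equals the profitability of small lizards: λ·300/(1 + λ·5.1) = 240/12 = 20.
Rearranging, λ(300 − 20×5.1) = 20, so λ = 20/198 = 0.101 per min.

0.101 per min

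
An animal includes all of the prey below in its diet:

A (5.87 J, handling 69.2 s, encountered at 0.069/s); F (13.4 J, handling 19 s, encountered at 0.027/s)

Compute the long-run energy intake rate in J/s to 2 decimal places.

0.12 J/s

Energy encountered per unit search time: 0.069×5.87 + 0.027×13.4 = 0.7668 J/s.
Handling time per unit search time: 0.069×69.2 + 0.027×19 = 5.288.
Rate = 0.7668/(1 + 5.288) = 0.122 J/s.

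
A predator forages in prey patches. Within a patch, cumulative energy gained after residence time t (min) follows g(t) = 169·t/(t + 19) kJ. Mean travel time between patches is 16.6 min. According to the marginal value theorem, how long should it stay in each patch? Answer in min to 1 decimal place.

17.8 min

Optimal t* satisfies g'(t*) = g(t*)/(T + t*).
g'(t) = 169·19/(t + 19)². Setting 169·19/(t+19)² = 169t/[(t+19)(16.6+t)] gives 19(16.6+t) = t(t+19), so t² = 19×16.6 = 315.4.
t* = √315.4 = 17.76 min.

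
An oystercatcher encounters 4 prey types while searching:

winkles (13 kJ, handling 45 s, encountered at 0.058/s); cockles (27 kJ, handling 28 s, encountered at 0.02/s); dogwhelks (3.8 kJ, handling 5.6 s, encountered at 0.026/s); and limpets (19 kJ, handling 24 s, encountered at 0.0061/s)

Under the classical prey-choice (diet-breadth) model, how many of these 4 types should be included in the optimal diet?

3

Rank by E/h (kJ/s): cockles 0.964, limpets 0.792, dogwhelks 0.679, winkles 0.289. Include each in turn until the next type's E/h falls below the running intake rate.
Rate on top 1: 0.3462. limpets: 0.792 > 0.3462 → include.
Rate on top 2: 0.3844. dogwhelks: 0.679 > 0.3844 → include.
Rate on top 3: 0.4075. winkles: 0.289 < 0.4075 → exclude; stop.
Optimal diet: cockles, limpets, dogwhelks — 3 of 4 types.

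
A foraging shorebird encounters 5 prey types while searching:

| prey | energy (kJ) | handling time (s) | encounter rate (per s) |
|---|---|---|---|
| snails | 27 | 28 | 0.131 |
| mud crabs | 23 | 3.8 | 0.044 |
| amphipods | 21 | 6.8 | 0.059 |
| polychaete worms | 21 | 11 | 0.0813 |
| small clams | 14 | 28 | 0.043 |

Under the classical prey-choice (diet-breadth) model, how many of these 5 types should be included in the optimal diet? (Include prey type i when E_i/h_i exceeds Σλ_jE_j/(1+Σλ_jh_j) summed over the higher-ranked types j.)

Rank by E/h (kJ/s): mud crabs 6.05, amphipods 3.09, polychaete worms 1.91, snails 0.964, small clams 0.5. Include each in turn until the next type's E/h falls below the running intake rate.
Rate on top 1: 0.867. amphipods: 3.09 > 0.867 → include.
Rate on top 2: 1.435. polychaete worms: 1.91 > 1.435 → include.
Rate on top 3: 1.607. snails: 0.964 < 1.607 → exclude; stop.
Optimal diet: mud crabs, amphipods, polychaete worms — 3 of 5 types.

3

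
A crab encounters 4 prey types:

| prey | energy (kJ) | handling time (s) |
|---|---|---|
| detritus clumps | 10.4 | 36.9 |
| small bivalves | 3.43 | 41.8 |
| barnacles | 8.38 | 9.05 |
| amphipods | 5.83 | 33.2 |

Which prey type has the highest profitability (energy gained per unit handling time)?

In descending order of E/h:
barnacles: 8.38/9.05 = 0.926 kJ/s
detritus clumps: 10.4/36.9 = 0.282 kJ/s
amphipods: 5.83/33.2 = 0.176 kJ/s
small bivalves: 3.43/41.8 = 0.0821 kJ/s

barnacles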